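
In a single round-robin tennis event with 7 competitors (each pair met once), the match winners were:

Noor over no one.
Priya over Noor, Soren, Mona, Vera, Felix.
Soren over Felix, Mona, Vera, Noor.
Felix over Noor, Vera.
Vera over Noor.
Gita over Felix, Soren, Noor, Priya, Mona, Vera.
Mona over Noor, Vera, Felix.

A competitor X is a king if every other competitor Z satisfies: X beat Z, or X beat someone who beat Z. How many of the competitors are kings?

1

Noor cannot reach Vera, Soren, Felix, Gita, Mona, Priya in two steps.
Vera cannot reach Soren, Felix, Gita, Mona, Priya in two steps.
Soren cannot reach Gita, Priya in two steps.
Felix cannot reach Soren, Gita, Mona, Priya in two steps.
Gita reaches everyone (king).
Mona cannot reach Soren, Gita, Priya in two steps.
Priya cannot reach Gita in two steps.
Kings: Gita — 1.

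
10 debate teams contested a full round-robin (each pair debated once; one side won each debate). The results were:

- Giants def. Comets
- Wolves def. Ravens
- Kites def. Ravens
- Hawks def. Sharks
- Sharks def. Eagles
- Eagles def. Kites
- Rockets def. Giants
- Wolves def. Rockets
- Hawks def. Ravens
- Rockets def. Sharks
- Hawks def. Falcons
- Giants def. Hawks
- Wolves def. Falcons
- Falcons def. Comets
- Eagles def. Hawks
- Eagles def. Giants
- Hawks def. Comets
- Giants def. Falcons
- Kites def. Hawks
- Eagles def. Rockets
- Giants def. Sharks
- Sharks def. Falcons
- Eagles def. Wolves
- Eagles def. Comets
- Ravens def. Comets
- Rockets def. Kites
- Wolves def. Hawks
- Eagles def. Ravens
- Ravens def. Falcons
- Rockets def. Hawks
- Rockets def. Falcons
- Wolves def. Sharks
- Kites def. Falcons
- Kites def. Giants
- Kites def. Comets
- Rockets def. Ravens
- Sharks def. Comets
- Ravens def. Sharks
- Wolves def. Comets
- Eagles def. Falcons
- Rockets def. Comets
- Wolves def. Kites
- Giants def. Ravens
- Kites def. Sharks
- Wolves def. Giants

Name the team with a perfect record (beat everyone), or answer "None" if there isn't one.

Highest win total is Wolves with 8 (out of 9 possible).
Wolves lost to Eagles, so no team went undefeated.

None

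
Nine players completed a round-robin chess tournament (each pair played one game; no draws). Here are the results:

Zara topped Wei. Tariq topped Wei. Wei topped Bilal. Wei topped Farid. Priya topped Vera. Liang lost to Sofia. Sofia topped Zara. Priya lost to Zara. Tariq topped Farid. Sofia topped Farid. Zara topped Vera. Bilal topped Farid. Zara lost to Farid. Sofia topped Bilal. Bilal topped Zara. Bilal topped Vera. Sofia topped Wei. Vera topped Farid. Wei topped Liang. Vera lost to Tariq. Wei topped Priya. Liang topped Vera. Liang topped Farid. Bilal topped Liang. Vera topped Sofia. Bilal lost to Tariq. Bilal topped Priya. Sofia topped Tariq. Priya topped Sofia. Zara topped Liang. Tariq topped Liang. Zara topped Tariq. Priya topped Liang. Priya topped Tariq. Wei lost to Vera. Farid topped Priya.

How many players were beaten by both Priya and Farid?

Priya beat: Liang, Sofia, Tariq, Vera.
Farid beat: Priya, Zara.
No one was beaten by both.

0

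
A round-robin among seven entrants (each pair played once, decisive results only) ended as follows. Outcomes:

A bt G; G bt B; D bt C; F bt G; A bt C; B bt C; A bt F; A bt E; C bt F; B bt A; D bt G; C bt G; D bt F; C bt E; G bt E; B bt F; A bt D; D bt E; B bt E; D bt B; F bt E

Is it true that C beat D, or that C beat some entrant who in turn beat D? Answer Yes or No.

No

C did not beat D directly.
C beat E, F, G, but each of them lost to D. No two-step path.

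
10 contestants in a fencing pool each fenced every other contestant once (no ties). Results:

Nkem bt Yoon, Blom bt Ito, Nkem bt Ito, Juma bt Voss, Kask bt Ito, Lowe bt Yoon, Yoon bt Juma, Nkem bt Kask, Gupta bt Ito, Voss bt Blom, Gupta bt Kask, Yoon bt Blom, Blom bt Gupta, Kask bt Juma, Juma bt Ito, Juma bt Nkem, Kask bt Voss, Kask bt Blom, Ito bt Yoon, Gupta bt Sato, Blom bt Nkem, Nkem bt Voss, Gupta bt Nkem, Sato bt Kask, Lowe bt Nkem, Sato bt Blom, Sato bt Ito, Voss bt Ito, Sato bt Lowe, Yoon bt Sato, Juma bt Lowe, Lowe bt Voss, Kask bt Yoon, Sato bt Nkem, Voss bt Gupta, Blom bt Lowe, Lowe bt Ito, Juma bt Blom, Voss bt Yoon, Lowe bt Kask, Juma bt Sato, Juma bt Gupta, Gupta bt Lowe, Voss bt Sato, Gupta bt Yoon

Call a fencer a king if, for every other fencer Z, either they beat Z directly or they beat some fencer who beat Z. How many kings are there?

Gupta reaches everyone (king).
Juma reaches everyone (king).
Voss reaches everyone (king).
Blom cannot reach Juma in two steps.
Yoon reaches everyone (king).
Lowe reaches everyone (king).
Sato reaches everyone (king).
Nkem cannot reach Lowe in two steps.
Kask reaches everyone (king).
Ito cannot reach Gupta, Voss, Lowe, Nkem, Kask in two steps.
Kings: Gupta, Juma, Voss, Yoon, Lowe, Sato, Kask — 7.

7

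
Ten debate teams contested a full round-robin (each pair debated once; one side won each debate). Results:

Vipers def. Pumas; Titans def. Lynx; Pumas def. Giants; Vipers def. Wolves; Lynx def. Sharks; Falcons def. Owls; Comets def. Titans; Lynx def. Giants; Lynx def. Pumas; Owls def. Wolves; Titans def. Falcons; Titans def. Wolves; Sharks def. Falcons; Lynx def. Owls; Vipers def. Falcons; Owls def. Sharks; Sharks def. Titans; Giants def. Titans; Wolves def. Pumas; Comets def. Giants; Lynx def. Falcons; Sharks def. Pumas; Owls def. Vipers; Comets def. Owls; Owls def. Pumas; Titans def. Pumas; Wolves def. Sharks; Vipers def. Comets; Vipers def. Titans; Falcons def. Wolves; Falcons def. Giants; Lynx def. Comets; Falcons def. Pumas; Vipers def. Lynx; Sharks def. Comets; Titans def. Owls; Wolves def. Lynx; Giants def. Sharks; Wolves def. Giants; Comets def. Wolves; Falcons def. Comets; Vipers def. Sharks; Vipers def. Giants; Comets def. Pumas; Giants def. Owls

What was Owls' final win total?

Owls' results: beat Vipers, Pumas, Sharks, Wolves; lost to Lynx, Comets, Titans, Giants, Falcons.
That is 4 wins.

4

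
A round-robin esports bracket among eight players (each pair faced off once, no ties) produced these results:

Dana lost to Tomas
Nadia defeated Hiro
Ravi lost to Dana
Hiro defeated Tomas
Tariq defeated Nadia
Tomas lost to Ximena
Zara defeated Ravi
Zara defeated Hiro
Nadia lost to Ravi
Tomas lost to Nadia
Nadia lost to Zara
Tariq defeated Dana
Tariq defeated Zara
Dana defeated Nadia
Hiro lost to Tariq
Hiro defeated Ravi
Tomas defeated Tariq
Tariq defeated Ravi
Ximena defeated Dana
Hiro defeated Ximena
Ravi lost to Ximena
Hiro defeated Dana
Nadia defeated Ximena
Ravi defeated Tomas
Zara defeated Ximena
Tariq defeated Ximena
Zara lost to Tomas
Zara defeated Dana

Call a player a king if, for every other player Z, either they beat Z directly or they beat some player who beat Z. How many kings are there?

Tomas reaches everyone (king).
Hiro reaches everyone (king).
Dana cannot reach Tariq, Zara in two steps.
Ravi reaches everyone (king).
Ximena cannot reach Hiro in two steps.
Tariq reaches everyone (king).
Nadia reaches everyone (king).
Zara cannot reach Tariq in two steps.
Kings: Tomas, Hiro, Ravi, Tariq, Nadia — 5.

5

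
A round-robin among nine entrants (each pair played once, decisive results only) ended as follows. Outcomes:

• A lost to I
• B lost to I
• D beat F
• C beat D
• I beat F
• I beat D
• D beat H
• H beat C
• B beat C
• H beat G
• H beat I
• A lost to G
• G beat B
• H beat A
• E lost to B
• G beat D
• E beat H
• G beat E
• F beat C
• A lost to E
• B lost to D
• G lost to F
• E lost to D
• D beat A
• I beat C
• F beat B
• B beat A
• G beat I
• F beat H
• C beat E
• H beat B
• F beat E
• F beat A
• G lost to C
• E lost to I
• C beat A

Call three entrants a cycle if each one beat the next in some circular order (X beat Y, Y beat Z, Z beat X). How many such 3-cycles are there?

Win totals: A 0, B 3, C 4, D 5, E 2, F 6, G 5, H 5, I 6.
An entrant with w wins dominates both others in C(w,2) triples; summing gives 0 + 3 + 6 + 10 + 1 + 15 + 10 + 10 + 15 = 70 transitive triples.
Total triples C(9,3) = 84, so cyclic triples = 84 − 70 = 14.

14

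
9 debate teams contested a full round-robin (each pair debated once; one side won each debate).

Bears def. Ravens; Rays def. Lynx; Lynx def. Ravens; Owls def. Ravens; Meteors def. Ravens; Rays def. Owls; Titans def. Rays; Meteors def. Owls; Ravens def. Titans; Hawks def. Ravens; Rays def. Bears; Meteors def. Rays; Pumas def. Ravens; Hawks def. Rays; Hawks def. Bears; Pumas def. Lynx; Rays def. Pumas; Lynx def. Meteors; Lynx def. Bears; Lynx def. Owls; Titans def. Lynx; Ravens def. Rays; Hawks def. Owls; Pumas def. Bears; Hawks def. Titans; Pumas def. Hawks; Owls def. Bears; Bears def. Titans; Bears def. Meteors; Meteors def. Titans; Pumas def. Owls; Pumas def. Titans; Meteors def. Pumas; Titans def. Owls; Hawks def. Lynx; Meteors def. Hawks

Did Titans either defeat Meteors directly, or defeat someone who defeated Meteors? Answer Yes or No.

Yes

Titans did not beat Meteors directly.
Titans beat Rays, Owls, Lynx. Of those, Lynx beat Meteors.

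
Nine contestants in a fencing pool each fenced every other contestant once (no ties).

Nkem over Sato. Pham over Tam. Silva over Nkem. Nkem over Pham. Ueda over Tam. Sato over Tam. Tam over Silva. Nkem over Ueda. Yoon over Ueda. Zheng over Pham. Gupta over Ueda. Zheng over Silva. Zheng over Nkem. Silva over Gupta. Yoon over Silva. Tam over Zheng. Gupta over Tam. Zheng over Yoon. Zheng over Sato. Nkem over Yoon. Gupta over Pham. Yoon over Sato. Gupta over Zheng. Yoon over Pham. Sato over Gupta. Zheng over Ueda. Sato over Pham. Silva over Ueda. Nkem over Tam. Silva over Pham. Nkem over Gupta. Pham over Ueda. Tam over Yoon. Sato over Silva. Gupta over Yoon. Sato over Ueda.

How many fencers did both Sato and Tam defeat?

Sato beat: Pham, Tam, Ueda, Silva, Gupta.
Tam beat: Yoon, Silva, Zheng.
Both beat: Silva — 1.

1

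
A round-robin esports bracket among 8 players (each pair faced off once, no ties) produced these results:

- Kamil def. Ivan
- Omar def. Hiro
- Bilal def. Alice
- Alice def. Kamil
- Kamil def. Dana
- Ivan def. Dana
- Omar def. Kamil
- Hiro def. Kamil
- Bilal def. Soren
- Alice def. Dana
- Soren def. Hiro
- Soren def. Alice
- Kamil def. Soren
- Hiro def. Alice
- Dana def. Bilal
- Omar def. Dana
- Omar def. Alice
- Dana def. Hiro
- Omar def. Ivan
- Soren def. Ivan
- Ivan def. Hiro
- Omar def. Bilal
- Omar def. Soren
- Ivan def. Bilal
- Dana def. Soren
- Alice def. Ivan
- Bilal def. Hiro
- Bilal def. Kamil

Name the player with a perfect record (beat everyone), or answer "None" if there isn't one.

Omar has 7 wins out of 7 opponents — a perfect record.

Omar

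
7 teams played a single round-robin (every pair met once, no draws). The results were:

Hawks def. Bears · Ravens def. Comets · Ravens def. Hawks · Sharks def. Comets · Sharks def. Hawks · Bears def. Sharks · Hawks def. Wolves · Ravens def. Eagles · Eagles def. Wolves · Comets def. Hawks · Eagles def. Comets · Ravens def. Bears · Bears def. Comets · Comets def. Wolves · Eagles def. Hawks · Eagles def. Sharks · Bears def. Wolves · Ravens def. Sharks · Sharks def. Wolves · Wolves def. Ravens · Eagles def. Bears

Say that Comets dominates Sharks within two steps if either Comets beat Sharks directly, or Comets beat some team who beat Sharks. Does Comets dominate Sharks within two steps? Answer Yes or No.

No

Comets did not beat Sharks directly.
Comets beat Hawks, Wolves, but each of them lost to Sharks. No two-step path.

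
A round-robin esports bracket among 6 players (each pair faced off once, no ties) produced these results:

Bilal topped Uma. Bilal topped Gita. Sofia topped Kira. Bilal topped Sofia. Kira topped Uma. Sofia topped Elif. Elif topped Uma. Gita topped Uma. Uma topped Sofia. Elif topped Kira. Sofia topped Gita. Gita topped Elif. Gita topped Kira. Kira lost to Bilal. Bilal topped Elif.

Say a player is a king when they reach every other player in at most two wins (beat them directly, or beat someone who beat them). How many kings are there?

1

Kira cannot reach Elif, Bilal, Gita in two steps.
Uma cannot reach Bilal in two steps.
Elif cannot reach Bilal, Gita in two steps.
Sofia cannot reach Bilal in two steps.
Bilal reaches everyone (king).
Gita cannot reach Bilal in two steps.
Kings: Bilal — 1.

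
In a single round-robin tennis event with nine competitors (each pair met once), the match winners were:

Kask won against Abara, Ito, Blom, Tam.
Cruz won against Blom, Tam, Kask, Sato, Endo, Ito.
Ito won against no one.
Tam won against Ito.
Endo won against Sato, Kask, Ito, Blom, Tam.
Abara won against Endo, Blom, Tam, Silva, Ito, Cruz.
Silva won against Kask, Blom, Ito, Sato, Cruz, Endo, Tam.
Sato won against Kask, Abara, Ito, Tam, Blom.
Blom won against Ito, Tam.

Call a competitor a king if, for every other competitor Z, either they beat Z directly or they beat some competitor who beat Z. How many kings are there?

Kask cannot reach Sato in two steps.
Silva reaches everyone (king).
Sato reaches everyone (king).
Cruz cannot reach Silva in two steps.
Endo cannot reach Silva, Cruz in two steps.
Ito cannot reach Kask, Silva, Sato, Cruz, Endo, Blom, Abara, Tam in two steps.
Blom cannot reach Kask, Silva, Sato, Cruz, Endo, Abara in two steps.
Abara reaches everyone (king).
Tam cannot reach Kask, Silva, Sato, Cruz, Endo, Blom, Abara in two steps.
Kings: Silva, Sato, Abara — 3.

3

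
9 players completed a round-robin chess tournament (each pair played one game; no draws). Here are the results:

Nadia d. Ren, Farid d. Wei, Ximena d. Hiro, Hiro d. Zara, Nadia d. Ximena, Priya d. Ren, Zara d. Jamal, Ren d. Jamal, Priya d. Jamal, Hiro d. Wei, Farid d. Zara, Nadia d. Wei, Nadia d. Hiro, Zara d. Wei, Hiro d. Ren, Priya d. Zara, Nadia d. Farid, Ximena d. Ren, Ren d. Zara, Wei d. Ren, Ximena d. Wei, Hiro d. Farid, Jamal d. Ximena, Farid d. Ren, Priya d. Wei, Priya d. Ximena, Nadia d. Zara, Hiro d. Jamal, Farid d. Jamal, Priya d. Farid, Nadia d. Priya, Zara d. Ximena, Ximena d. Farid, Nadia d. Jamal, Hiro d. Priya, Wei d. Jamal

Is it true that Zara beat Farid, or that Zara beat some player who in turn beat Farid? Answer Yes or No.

Yes

Zara did not beat Farid directly.
Zara beat Ximena, Wei, Jamal. Of those, Ximena beat Farid.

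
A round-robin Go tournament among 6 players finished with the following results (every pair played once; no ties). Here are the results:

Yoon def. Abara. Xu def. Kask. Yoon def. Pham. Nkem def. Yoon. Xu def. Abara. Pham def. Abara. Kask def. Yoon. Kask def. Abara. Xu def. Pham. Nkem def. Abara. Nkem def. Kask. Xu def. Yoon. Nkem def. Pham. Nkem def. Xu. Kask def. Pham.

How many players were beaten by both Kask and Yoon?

2

Kask beat: Yoon, Abara, Pham.
Yoon beat: Abara, Pham.
Both beat: Abara, Pham — 2.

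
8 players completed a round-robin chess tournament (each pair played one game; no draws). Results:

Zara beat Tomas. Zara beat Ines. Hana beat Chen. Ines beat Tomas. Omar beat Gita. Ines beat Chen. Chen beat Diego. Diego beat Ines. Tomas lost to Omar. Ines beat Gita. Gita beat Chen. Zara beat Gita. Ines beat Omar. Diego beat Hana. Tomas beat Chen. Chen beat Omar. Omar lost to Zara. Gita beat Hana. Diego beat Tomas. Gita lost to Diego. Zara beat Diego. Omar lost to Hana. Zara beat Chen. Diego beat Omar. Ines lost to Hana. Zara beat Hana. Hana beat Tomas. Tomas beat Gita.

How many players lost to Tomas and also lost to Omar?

Tomas beat: Gita, Chen.
Omar beat: Tomas, Gita.
Both beat: Gita — 1.

1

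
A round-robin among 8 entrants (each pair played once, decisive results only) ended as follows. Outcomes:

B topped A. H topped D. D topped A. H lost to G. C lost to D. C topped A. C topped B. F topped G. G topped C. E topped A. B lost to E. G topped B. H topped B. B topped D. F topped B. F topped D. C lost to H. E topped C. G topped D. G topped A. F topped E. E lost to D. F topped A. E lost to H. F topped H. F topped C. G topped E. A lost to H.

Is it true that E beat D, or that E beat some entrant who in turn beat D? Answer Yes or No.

Yes

E did not beat D directly.
E beat A, B, C. Of those, B beat D.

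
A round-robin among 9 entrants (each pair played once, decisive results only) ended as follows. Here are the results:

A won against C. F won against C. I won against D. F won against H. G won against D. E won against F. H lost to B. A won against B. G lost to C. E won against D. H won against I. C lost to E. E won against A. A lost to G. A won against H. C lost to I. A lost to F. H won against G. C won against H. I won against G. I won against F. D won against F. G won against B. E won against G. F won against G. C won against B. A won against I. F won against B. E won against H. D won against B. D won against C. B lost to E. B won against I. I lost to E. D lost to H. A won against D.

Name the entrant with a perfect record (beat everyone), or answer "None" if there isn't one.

E has 8 wins out of 8 opponents — a perfect record.

E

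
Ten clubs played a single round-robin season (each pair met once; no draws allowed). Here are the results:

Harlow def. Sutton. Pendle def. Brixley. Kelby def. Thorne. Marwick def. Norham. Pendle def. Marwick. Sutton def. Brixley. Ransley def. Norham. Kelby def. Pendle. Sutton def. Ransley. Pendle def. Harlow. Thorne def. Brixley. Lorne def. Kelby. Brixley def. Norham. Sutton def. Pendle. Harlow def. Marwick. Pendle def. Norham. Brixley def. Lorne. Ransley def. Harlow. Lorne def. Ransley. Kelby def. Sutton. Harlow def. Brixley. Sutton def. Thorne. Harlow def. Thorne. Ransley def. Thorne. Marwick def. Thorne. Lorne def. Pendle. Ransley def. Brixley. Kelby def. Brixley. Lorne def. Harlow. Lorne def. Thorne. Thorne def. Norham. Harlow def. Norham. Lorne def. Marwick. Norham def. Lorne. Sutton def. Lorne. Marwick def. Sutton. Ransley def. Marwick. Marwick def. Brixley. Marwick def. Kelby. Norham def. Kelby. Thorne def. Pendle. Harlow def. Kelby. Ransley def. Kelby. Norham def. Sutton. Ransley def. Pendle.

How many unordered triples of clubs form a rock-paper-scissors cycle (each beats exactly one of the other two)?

30

Win totals: Kelby 4, Sutton 5, Thorne 3, Ransley 7, Harlow 6, Pendle 4, Norham 3, Marwick 5, Lorne 6, Brixley 2.
A club with w wins dominates both others in C(w,2) triples; summing gives 6 + 10 + 3 + 21 + 15 + 6 + 3 + 10 + 15 + 1 = 90 transitive triples.
Total triples C(10,3) = 120, so cyclic triples = 120 − 90 = 30.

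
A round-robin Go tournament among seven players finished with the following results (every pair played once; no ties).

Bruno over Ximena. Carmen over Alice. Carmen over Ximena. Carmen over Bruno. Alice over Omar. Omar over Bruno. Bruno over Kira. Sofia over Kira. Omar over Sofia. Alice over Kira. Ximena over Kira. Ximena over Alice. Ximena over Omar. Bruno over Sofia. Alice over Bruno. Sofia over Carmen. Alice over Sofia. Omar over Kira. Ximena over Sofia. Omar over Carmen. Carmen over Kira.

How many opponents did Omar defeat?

Omar's results: beat Sofia, Kira, Carmen, Bruno; lost to Alice, Ximena.
That is 4 wins.

4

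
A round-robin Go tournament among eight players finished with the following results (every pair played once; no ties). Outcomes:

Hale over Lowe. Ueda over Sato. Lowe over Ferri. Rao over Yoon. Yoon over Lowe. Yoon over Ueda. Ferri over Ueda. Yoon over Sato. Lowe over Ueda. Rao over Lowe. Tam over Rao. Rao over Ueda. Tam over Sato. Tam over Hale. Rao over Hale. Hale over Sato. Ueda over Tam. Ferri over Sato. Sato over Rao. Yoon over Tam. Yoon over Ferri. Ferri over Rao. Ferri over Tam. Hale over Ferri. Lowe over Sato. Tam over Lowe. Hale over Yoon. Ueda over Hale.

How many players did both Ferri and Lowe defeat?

2

Ferri beat: Rao, Tam, Ueda, Sato.
Lowe beat: Ferri, Ueda, Sato.
Both beat: Ueda, Sato — 2.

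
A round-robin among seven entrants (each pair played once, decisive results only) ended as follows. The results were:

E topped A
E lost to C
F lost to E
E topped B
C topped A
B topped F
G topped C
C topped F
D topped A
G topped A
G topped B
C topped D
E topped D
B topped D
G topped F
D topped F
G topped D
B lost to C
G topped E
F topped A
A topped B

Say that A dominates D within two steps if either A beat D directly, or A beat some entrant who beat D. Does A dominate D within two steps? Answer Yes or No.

Yes

A did not beat D directly.
A beat B. Of those, B beat D.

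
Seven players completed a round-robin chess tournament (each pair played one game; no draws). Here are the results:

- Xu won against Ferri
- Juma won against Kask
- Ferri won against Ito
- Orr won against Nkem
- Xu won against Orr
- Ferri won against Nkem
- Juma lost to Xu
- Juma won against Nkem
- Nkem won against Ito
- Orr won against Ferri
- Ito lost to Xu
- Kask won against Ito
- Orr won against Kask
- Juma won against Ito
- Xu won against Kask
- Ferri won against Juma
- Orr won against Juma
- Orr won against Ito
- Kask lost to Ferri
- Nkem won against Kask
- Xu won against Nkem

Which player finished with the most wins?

Win totals: Kask 1, Juma 3, Orr 5, Xu 6, Ferri 4, Ito 0, Nkem 2.
Xu leads with 6 wins (next highest: 5).

Xu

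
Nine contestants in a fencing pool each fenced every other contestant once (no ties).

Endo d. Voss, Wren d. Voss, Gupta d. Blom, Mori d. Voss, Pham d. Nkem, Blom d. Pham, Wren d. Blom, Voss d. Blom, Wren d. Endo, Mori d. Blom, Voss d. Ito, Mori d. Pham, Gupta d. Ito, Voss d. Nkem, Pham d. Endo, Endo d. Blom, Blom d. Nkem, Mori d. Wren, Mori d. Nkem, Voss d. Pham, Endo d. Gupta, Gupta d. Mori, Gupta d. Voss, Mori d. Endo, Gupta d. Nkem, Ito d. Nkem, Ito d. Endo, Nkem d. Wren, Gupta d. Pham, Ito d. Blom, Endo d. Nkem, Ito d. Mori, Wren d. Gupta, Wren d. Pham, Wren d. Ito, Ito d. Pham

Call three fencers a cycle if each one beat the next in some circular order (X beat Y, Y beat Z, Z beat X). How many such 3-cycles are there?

15

Win totals: Mori 6, Nkem 1, Ito 5, Endo 4, Gupta 6, Blom 2, Voss 4, Pham 2, Wren 6.
A fencer with w wins dominates both others in C(w,2) triples; summing gives 15 + 0 + 10 + 6 + 15 + 1 + 6 + 1 + 15 = 69 transitive triples.
Total triples C(9,3) = 84, so cyclic triples = 84 − 69 = 15.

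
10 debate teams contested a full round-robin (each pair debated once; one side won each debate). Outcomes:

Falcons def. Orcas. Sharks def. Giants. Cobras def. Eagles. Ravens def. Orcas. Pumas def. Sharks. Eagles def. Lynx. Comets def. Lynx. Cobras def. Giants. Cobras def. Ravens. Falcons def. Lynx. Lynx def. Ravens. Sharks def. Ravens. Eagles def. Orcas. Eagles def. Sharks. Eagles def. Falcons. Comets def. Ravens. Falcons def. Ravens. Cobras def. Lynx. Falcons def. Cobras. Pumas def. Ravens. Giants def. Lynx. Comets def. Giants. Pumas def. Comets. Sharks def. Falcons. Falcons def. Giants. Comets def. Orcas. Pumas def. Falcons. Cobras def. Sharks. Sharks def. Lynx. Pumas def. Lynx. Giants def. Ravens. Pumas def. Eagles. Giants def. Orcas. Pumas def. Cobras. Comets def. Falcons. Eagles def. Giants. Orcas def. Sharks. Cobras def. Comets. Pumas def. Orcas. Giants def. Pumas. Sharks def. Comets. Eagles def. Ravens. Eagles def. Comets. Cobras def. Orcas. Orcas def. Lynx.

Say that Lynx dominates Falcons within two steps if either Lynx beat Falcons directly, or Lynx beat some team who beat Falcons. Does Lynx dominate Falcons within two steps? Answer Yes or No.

No

Lynx did not beat Falcons directly.
Lynx beat Ravens, but each of them lost to Falcons. No two-step path.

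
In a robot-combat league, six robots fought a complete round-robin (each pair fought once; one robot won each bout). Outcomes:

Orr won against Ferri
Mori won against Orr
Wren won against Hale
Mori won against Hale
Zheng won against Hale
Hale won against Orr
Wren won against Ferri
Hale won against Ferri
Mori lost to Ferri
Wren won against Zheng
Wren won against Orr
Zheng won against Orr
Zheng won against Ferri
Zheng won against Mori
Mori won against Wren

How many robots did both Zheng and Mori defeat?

Zheng beat: Orr, Ferri, Mori, Hale.
Mori beat: Wren, Orr, Hale.
Both beat: Orr, Hale — 2.

2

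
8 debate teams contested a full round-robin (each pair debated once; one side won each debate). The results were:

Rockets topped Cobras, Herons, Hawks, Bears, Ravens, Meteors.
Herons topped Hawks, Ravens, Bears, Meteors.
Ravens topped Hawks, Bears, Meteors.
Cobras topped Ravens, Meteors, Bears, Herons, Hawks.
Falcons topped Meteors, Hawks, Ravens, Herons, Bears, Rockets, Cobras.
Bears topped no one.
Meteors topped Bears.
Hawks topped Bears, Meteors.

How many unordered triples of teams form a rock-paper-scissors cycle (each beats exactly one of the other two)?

Win totals: Meteors 1, Ravens 3, Herons 4, Falcons 7, Rockets 6, Bears 0, Hawks 2, Cobras 5.
A team with w wins dominates both others in C(w,2) triples; summing gives 0 + 3 + 6 + 21 + 15 + 0 + 1 + 10 = 56 transitive triples.
Total triples C(8,3) = 56, so cyclic triples = 56 − 56 = 0.

0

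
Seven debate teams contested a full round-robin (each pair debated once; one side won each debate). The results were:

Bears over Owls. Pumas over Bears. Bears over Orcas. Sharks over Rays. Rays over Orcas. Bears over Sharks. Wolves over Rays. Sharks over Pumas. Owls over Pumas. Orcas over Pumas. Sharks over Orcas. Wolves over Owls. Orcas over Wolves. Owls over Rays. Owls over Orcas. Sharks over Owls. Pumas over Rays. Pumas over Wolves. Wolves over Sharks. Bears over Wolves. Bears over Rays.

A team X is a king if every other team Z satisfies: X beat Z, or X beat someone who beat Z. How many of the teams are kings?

Orcas reaches everyone (king).
Rays cannot reach Sharks, Bears, Owls in two steps.
Pumas reaches everyone (king).
Sharks reaches everyone (king).
Bears reaches everyone (king).
Owls cannot reach Sharks in two steps.
Wolves cannot reach Bears in two steps.
Kings: Orcas, Pumas, Sharks, Bears — 4.

4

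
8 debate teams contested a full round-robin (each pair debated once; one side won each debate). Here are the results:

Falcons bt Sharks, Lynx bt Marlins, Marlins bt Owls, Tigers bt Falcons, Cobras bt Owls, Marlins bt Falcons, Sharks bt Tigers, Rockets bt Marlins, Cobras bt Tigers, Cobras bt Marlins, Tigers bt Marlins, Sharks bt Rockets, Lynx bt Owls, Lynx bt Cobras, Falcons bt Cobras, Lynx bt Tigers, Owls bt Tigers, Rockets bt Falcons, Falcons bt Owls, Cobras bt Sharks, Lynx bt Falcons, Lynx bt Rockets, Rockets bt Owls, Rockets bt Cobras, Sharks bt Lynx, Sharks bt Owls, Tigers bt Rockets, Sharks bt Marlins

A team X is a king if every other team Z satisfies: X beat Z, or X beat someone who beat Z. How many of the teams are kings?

Falcons reaches everyone (king).
Cobras reaches everyone (king).
Lynx reaches everyone (king).
Rockets cannot reach Lynx in two steps.
Tigers cannot reach Lynx in two steps.
Owls cannot reach Cobras, Lynx, Sharks in two steps.
Marlins cannot reach Lynx, Rockets in two steps.
Sharks reaches everyone (king).
Kings: Falcons, Cobras, Lynx, Sharks — 4.

4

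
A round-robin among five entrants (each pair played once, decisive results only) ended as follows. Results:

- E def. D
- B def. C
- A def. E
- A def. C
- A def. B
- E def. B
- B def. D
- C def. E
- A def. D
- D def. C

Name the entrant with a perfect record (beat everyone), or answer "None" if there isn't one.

A

A has 4 wins out of 4 opponents — a perfect record.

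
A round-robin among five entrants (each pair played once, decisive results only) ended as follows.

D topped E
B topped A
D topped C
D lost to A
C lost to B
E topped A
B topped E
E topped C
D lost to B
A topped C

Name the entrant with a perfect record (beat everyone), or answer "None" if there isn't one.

B has 4 wins out of 4 opponents — a perfect record.

B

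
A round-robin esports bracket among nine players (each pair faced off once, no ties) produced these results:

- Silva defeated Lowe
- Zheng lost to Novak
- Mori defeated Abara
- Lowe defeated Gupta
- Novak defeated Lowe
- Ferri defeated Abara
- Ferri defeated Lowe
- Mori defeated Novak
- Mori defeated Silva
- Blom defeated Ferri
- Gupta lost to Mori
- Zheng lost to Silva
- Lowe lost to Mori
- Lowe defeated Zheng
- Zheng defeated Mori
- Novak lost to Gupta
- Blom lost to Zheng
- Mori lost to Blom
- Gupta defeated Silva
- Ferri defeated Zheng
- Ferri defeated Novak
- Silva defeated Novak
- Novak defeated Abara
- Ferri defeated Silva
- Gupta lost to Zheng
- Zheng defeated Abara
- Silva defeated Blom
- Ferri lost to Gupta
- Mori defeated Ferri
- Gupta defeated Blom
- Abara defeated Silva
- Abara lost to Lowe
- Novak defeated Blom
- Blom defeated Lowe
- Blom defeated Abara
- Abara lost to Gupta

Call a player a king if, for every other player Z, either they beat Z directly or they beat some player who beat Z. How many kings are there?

Lowe reaches everyone (king).
Ferri reaches everyone (king).
Novak reaches everyone (king).
Gupta reaches everyone (king).
Blom reaches everyone (king).
Abara cannot reach Ferri, Gupta, Mori in two steps.
Mori reaches everyone (king).
Silva reaches everyone (king).
Zheng reaches everyone (king).
Kings: Lowe, Ferri, Novak, Gupta, Blom, Mori, Silva, Zheng — 8.

8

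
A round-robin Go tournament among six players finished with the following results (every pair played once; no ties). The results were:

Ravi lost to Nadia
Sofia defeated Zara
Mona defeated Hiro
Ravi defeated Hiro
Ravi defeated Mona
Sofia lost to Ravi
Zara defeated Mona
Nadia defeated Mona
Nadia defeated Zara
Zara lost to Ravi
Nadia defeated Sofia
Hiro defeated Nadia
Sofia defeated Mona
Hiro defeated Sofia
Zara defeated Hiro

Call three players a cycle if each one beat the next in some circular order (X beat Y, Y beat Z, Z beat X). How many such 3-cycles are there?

5

Of the C(6,3) = 20 triples, the cyclic ones are: {Ravi, Nadia, Hiro}; {Nadia, Mona, Hiro}; {Nadia, Hiro, Zara}; {Mona, Hiro, Sofia}; {Hiro, Sofia, Zara}.
That is 5.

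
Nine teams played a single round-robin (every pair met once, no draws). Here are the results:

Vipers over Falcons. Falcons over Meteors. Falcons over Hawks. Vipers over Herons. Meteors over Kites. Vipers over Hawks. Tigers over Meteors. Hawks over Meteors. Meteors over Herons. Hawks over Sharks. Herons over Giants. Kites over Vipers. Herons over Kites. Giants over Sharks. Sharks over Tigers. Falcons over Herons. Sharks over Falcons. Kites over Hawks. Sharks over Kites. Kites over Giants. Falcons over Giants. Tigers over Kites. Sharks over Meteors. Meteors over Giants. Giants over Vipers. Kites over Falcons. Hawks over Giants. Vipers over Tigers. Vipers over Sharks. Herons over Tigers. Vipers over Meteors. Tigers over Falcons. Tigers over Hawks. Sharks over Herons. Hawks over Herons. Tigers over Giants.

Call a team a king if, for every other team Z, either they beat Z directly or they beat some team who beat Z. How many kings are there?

9

Sharks reaches everyone (king).
Hawks reaches everyone (king).
Giants reaches everyone (king).
Kites reaches everyone (king).
Falcons reaches everyone (king).
Herons reaches everyone (king).
Vipers reaches everyone (king).
Tigers reaches everyone (king).
Meteors reaches everyone (king).
Kings: Sharks, Hawks, Giants, Kites, Falcons, Herons, Vipers, Tigers, Meteors — 9.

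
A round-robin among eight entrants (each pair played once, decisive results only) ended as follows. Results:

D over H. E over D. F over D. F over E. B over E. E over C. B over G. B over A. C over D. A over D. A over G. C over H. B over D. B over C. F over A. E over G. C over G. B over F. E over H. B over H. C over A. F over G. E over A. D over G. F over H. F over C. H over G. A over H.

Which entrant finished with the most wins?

B

Win totals: A 3, B 7, C 4, D 2, E 5, F 6, G 0, H 1.
B leads with 7 wins (next highest: 6).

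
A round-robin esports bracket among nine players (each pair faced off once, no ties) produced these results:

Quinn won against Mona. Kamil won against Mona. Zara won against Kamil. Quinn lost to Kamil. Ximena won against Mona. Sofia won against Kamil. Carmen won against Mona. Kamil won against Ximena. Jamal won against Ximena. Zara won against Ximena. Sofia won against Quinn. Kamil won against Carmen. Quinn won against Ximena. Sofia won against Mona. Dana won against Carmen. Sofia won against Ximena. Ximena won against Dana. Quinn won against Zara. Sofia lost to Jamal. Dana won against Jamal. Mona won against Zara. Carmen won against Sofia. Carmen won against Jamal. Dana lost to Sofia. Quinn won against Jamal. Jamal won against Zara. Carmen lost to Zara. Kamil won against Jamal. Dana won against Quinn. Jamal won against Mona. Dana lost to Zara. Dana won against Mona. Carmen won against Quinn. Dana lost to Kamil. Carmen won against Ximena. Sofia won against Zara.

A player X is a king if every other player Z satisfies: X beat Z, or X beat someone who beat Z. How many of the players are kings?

Sofia reaches everyone (king).
Quinn reaches everyone (king).
Dana cannot reach Kamil in two steps.
Ximena cannot reach Sofia, Kamil in two steps.
Zara reaches everyone (king).
Kamil reaches everyone (king).
Jamal reaches everyone (king).
Carmen reaches everyone (king).
Mona cannot reach Sofia, Quinn, Jamal in two steps.
Kings: Sofia, Quinn, Zara, Kamil, Jamal, Carmen — 6.

6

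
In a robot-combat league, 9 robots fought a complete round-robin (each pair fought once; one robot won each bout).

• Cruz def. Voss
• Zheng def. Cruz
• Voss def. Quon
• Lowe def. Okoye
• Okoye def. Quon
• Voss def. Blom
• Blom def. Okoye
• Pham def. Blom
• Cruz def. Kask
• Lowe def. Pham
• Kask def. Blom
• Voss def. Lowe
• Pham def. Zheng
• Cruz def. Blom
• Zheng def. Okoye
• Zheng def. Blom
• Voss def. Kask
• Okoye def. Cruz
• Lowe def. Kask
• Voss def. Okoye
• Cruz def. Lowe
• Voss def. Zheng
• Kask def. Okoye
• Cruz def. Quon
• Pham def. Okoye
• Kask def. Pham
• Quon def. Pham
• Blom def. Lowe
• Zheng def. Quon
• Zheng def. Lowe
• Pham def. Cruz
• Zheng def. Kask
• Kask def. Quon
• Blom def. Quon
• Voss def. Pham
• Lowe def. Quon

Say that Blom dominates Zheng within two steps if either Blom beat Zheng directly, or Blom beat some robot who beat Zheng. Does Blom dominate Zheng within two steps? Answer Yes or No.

No

Blom did not beat Zheng directly.
Blom beat Okoye, Lowe, Quon, but each of them lost to Zheng. No two-step path.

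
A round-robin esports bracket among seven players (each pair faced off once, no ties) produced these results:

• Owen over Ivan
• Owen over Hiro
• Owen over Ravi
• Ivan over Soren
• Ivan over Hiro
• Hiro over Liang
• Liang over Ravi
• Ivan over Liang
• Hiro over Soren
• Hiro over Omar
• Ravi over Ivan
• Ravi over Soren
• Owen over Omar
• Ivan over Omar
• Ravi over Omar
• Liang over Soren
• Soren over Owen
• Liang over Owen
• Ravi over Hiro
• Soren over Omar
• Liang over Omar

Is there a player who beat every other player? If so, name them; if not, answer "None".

None

Highest win total is Ravi with 4 (out of 6 possible).
Ravi lost to Owen, Liang, so no player went undefeated.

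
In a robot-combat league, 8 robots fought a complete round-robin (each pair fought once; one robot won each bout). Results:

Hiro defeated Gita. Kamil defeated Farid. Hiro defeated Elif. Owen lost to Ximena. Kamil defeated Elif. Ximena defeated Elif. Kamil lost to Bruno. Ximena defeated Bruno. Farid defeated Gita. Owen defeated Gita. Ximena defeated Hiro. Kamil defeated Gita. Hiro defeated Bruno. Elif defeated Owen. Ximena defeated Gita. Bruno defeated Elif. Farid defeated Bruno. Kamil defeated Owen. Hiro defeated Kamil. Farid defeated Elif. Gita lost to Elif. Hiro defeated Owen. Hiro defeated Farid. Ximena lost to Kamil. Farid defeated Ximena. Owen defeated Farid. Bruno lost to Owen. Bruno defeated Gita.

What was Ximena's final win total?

5

Ximena's results: beat Owen, Elif, Hiro, Gita, Bruno; lost to Kamil, Farid.
That is 5 wins.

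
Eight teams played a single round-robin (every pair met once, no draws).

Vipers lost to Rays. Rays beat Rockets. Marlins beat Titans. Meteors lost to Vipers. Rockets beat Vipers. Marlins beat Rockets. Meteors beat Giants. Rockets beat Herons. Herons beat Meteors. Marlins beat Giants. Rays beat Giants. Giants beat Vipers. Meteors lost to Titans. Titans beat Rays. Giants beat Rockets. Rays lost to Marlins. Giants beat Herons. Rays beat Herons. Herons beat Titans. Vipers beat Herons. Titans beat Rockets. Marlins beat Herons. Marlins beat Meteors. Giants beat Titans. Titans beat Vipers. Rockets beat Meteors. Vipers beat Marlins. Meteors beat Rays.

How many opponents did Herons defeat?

Herons' results: beat Meteors, Titans; lost to Giants, Rays, Rockets, Vipers, Marlins.
That is 2 wins.

2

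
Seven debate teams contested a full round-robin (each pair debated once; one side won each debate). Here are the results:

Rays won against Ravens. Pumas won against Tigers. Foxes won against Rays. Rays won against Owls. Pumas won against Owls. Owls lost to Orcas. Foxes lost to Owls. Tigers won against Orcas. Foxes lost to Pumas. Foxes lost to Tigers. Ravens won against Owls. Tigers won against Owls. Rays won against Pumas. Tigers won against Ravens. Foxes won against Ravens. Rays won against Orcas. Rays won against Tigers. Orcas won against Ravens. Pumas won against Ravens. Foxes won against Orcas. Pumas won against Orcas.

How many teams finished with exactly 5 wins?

2

Win totals: Owls 1, Foxes 3, Ravens 1, Rays 5, Tigers 4, Pumas 5, Orcas 2.
Exactly 5: Rays, Pumas — 2 teams.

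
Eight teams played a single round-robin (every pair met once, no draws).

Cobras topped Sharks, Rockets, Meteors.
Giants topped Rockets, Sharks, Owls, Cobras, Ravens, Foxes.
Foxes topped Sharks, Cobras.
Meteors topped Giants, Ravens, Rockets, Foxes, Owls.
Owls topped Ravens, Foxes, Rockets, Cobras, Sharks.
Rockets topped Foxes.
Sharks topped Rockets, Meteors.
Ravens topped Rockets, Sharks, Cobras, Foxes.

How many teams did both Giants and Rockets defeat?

Giants beat: Owls, Ravens, Foxes, Rockets, Cobras, Sharks.
Rockets beat: Foxes.
Both beat: Foxes — 1.

1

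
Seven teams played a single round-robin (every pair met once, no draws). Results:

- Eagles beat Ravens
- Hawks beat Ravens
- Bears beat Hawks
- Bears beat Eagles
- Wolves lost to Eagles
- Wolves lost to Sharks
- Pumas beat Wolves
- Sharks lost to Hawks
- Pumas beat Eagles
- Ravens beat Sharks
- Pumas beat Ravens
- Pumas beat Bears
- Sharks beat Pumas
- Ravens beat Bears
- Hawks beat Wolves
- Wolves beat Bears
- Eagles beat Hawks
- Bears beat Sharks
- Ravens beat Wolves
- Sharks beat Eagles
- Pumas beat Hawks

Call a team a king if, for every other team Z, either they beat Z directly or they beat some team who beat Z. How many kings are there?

Hawks reaches everyone (king).
Pumas reaches everyone (king).
Ravens reaches everyone (king).
Sharks reaches everyone (king).
Eagles cannot reach Pumas in two steps.
Bears reaches everyone (king).
Wolves cannot reach Pumas, Ravens in two steps.
Kings: Hawks, Pumas, Ravens, Sharks, Bears — 5.

5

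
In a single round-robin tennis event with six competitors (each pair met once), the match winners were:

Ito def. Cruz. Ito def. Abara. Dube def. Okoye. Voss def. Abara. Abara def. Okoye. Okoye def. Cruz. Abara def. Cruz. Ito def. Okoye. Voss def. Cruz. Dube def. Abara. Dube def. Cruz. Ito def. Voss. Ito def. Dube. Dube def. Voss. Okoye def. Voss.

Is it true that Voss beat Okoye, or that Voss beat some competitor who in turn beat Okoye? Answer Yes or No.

Yes

Voss did not beat Okoye directly.
Voss beat Abara, Cruz. Of those, Abara beat Okoye.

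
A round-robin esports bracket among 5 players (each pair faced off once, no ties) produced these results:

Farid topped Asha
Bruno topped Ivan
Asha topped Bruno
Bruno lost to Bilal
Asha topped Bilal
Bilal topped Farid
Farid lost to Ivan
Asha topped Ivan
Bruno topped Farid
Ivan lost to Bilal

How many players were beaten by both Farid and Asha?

0

Farid beat: Asha.
Asha beat: Bruno, Bilal, Ivan.
No one was beaten by both.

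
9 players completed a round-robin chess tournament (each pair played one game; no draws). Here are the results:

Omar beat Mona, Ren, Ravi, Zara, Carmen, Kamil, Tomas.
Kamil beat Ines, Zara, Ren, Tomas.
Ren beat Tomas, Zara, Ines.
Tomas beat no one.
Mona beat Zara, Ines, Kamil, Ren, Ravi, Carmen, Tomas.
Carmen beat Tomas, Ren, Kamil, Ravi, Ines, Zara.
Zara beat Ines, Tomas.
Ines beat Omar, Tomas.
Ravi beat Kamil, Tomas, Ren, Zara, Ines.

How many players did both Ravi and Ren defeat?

Ravi beat: Zara, Ines, Tomas, Kamil, Ren.
Ren beat: Zara, Ines, Tomas.
Both beat: Zara, Ines, Tomas — 3.

3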